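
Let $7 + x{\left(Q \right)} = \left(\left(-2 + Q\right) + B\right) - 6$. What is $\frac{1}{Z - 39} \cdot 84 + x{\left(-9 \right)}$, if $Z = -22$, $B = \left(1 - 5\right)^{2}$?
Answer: $- \frac{572}{61} \approx -9.377$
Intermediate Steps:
$B = 16$ ($B = \left(-4\right)^{2} = 16$)
$x{\left(Q \right)} = 1 + Q$ ($x{\left(Q \right)} = -7 + \left(\left(\left(-2 + Q\right) + 16\right) - 6\right) = -7 + \left(\left(14 + Q\right) - 6\right) = -7 + \left(8 + Q\right) = 1 + Q$)
$\frac{1}{Z - 39} \cdot 84 + x{\left(-9 \right)} = \frac{1}{-22 - 39} \cdot 84 + \left(1 - 9\right) = \frac{1}{-61} \cdot 84 - 8 = \left(- \frac{1}{61}\right) 84 - 8 = - \frac{84}{61} - 8 = - \frac{572}{61}$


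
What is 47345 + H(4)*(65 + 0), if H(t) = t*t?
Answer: 48385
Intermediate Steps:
H(t) = t²
47345 + H(4)*(65 + 0) = 47345 + 4²*(65 + 0) = 47345 + 16*65 = 47345 + 1040 = 48385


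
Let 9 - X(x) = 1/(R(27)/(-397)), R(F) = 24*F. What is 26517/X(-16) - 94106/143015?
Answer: 2456842846966/890840435 ≈ 2757.9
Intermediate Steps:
X(x) = 6229/648 (X(x) = 9 - 1/((24*27)/(-397)) = 9 - 1/(648*(-1/397)) = 9 - 1/(-648/397) = 9 - 1*(-397/648) = 9 + 397/648 = 6229/648)
26517/X(-16) - 94106/143015 = 26517/(6229/648) - 94106/143015 = 26517*(648/6229) - 94106*1/143015 = 17183016/6229 - 94106/143015 = 2456842846966/890840435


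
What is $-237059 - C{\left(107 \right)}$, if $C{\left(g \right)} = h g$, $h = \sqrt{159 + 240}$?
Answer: $-237059 - 107 \sqrt{399} \approx -2.392 \cdot 10^{5}$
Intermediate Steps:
$h = \sqrt{399} \approx 19.975$
$C{\left(g \right)} = g \sqrt{399}$ ($C{\left(g \right)} = \sqrt{399} g = g \sqrt{399}$)
$-237059 - C{\left(107 \right)} = -237059 - 107 \sqrt{399}$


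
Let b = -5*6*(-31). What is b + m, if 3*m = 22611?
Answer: 8467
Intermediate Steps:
m = 7537 (m = (⅓)*22611 = 7537)
b = 930 (b = -30*(-31) = 930)
b + m = 930 + 7537 = 8467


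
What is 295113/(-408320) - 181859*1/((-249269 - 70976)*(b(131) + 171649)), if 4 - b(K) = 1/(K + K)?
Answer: -850063534061022133/1176158051394092800 ≈ -0.72275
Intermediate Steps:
b(K) = 4 - 1/(2*K) (b(K) = 4 - 1/(K + K) = 4 - 1/(2*K))
295113/(-408320) - 181859*1/((-249269 - 70976)*(b(131) + 171649)) = 295113/(-408320) - 181859*1/((-249269 - 70976)*((4 - ½/131) + 171649)) = 295113*(-1/408320) - 181859*(-1/(320245*((4 - ½*1/131) + 171649))) = -295113/408320 - 181859*(-1/(320245*((4 - 1/262) + 171649))) = -295113/408320 - 181859*(-1/(320245*(1047/262 + 171649))) = -295113/408320 - 181859/((-320245*44973085/262)) = -295113/408320 - 181859/(-14402405605825/262) = -295113/408320 - 181859*(-262/14402405605825) = -295113/408320 + 47647058/14402405605825 = -850063534061022133/1176158051394092800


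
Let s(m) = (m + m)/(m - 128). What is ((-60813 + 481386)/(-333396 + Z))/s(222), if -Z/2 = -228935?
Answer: 6588977/9211076 ≈ 0.71533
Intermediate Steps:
Z = 457870 (Z = -2*(-228935) = 457870)
s(m) = 2*m/(-128 + m) (s(m) = (2*m)/(-128 + m) = 2*m/(-128 + m))
((-60813 + 481386)/(-333396 + Z))/s(222) = ((-60813 + 481386)/(-333396 + 457870))/((2*222/(-128 + 222))) = (420573/124474)/((2*222/94)) = (420573*(1/124474))/((2*222*(1/94))) = 420573/(124474*(222/47)) = (420573/124474)*(47/222) = 6588977/9211076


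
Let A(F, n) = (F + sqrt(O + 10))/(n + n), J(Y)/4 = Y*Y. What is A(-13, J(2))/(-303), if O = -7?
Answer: 13/9696 - sqrt(3)/9696 ≈ 0.0011621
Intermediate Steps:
J(Y) = 4*Y**2 (J(Y) = 4*(Y*Y) = 4*Y**2)
A(F, n) = (F + sqrt(3))/(2*n) (A(F, n) = (F + sqrt(-7 + 10))/(n + n) = (F + sqrt(3))/((2*n)) = (F + sqrt(3))*(1/(2*n)) = (F + sqrt(3))/(2*n))
A(-13, J(2))/(-303) = ((-13 + sqrt(3))/(2*((4*2**2))))/(-303) = ((-13 + sqrt(3))/(2*((4*4))))*(-1/303) = ((1/2)*(-13 + sqrt(3))/16)*(-1/303) = ((1/2)*(1/16)*(-13 + sqrt(3)))*(-1/303) = (-13/32 + sqrt(3)/32)*(-1/303) = 13/9696 - sqrt(3)/9696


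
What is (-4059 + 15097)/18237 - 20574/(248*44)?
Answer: -127380691/99501072 ≈ -1.2802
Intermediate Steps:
(-4059 + 15097)/18237 - 20574/(248*44) = 11038*(1/18237) - 20574/10912 = 11038/18237 - 20574*1/10912 = 11038/18237 - 10287/5456 = -127380691/99501072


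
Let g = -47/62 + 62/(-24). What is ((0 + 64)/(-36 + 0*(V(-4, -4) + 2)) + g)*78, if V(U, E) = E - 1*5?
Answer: -74269/186 ≈ -399.30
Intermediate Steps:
g = -1243/372 (g = -47*1/62 + 62*(-1/24) = -47/62 - 31/12 = -1243/372 ≈ -3.3414)
V(U, E) = -5 + E (V(U, E) = E - 5 = -5 + E)
((0 + 64)/(-36 + 0*(V(-4, -4) + 2)) + g)*78 = ((0 + 64)/(-36 + 0*((-5 - 4) + 2)) - 1243/372)*78 = (64/(-36 + 0*(-9 + 2)) - 1243/372)*78 = (64/(-36 + 0*(-7)) - 1243/372)*78 = (64/(-36 + 0) - 1243/372)*78 = (64/(-36) - 1243/372)*78 = (64*(-1/36) - 1243/372)*78 = (-16/9 - 1243/372)*78 = -5713/1116*78 = -74269/186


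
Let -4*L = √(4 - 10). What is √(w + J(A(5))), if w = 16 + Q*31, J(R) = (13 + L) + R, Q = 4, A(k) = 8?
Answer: √(644 - I*√6)/2 ≈ 12.689 - 0.024131*I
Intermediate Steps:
L = -I*√6/4 (L = -√(4 - 10)/4 = -I*√6/4 ≈ -0.61237*I)
J(R) = 13 + R - I*√6/4 (J(R) = (13 - I*√6/4) + R = 13 + R - I*√6/4)
w = 140 (w = 16 + 4*31 = 16 + 124 = 140)
√(w + J(A(5))) = √(140 + (13 + 8 - I*√6/4)) = √(140 + (21 - I*√6/4)) = √(161 - I*√6/4)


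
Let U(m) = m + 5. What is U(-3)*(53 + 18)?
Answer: 142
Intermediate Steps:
U(m) = 5 + m
U(-3)*(53 + 18) = (5 - 3)*(53 + 18) = 2*71 = 142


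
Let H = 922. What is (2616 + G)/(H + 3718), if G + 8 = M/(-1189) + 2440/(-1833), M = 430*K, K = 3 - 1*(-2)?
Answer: 2838564793/5056293840 ≈ 0.56139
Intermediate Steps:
K = 5 (K = 3 + 2 = 5)
M = 2150 (M = 430*5 = 2150)
G = -24277606/2179437 (G = -8 + (2150/(-1189) + 2440/(-1833)) = -8 + (2150*(-1/1189) + 2440*(-1/1833)) = -8 + (-2150/1189 - 2440/1833) = -8 - 6842110/2179437 = -24277606/2179437 ≈ -11.139)
(2616 + G)/(H + 3718) = (2616 - 24277606/2179437)/(922 + 3718) = (5677129586/2179437)/4640 = (5677129586/2179437)*(1/4640) = 2838564793/5056293840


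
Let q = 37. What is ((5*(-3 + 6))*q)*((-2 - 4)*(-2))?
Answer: 6660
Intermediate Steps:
((5*(-3 + 6))*q)*((-2 - 4)*(-2)) = ((5*(-3 + 6))*37)*((-2 - 4)*(-2)) = ((5*3)*37)*(-6*(-2)) = (15*37)*12 = 555*12 = 6660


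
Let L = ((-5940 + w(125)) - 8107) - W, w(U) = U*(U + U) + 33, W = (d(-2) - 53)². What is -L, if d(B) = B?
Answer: -14211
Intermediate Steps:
W = 3025 (W = (-2 - 53)² = (-55)² = 3025)
w(U) = 33 + 2*U² (w(U) = U*(2*U) + 33 = 2*U² + 33 = 33 + 2*U²)
L = 14211 (L = ((-5940 + (33 + 2*125²)) - 8107) - 1*3025 = ((-5940 + (33 + 2*15625)) - 8107) - 3025 = ((-5940 + (33 + 31250)) - 8107) - 3025 = ((-5940 + 31283) - 8107) - 3025 = (25343 - 8107) - 3025 = 17236 - 3025 = 14211)
-L = -1*14211 = -14211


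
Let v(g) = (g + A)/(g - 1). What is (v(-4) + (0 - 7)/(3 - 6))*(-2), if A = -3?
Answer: -112/15 ≈ -7.4667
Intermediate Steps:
v(g) = (-3 + g)/(-1 + g) (v(g) = (g - 3)/(g - 1) = (-3 + g)/(-1 + g))
(v(-4) + (0 - 7)/(3 - 6))*(-2) = ((-3 - 4)/(-1 - 4) + (0 - 7)/(3 - 6))*(-2) = (-7/(-5) - 7/(-3))*(-2) = (-1/5*(-7) - 7*(-1/3))*(-2) = (7/5 + 7/3)*(-2) = (56/15)*(-2) = -112/15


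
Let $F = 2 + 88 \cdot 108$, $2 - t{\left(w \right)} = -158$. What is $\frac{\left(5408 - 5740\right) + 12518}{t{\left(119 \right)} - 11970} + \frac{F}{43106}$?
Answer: $- \frac{14750852}{18181495} \approx -0.81131$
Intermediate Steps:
$t{\left(w \right)} = 160$ ($t{\left(w \right)} = 2 - -158 = 2 + 158 = 160$)
$F = 9506$ ($F = 2 + 9504 = 9506$)
$\frac{\left(5408 - 5740\right) + 12518}{t{\left(119 \right)} - 11970} + \frac{F}{43106} = \frac{\left(5408 - 5740\right) + 12518}{160 - 11970} + \frac{9506}{43106} = \frac{-332 + 12518}{160 - 11970} + 9506 \cdot \frac{1}{43106} = \frac{12186}{-11810} + \frac{679}{3079} = 12186 \left(- \frac{1}{11810}\right) + \frac{679}{3079} = - \frac{6093}{5905} + \frac{679}{3079} = - \frac{14750852}{18181495}$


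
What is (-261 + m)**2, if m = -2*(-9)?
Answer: 59049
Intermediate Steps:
m = 18
(-261 + m)**2 = (-261 + 18)**2 = (-243)**2 = 59049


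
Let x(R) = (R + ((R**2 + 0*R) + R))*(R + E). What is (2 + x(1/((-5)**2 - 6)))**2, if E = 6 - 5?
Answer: 210192004/47045881 ≈ 4.4678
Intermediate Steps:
E = 1
x(R) = (1 + R)*(R**2 + 2*R) (x(R) = (R + ((R**2 + 0*R) + R))*(R + 1) = (R + ((R**2 + 0) + R))*(1 + R) = (R + (R**2 + R))*(1 + R) = (R + (R + R**2))*(1 + R) = (R**2 + 2*R)*(1 + R) = (1 + R)*(R**2 + 2*R))
(2 + x(1/((-5)**2 - 6)))**2 = (2 + (2 + (1/((-5)**2 - 6))**2 + 3/((-5)**2 - 6))/((-5)**2 - 6))**2 = (2 + (2 + (1/(25 - 6))**2 + 3/(25 - 6))/(25 - 6))**2 = (2 + (2 + (1/19)**2 + 3/19)/19)**2 = (2 + (2 + (1/19)**2 + 3*(1/19))/19)**2 = (2 + (2 + 1/361 + 3/19)/19)**2 = (2 + (1/19)*(780/361))**2 = (2 + 780/6859)**2 = (14498/6859)**2 = 210192004/47045881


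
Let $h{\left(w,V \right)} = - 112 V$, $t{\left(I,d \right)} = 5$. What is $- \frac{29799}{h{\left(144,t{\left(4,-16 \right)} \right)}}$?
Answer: $\frac{4257}{80} \approx 53.213$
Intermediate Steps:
$- \frac{29799}{h{\left(144,t{\left(4,-16 \right)} \right)}} = - \frac{29799}{\left(-112\right) 5} = - \frac{29799}{-560} = \left(-29799\right) \left(- \frac{1}{560}\right) = \frac{4257}{80}$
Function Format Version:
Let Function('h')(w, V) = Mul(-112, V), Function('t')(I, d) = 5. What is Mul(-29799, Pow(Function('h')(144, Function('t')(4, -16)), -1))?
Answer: Rational(4257, 80) ≈ 53.213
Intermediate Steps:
Mul(-29799, Pow(Function('h')(144, Function('t')(4, -16)), -1)) = Mul(-29799, Pow(Mul(-112, 5), -1)) = Mul(-29799, Pow(-560, -1)) = Mul(-29799, Rational(-1, 560)) = Rational(4257, 80)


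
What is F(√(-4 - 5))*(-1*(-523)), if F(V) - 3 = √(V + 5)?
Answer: 1569 + 523*√(5 + 3*I) ≈ 2786.1 + 337.11*I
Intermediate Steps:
F(V) = 3 + √(5 + V) (F(V) = 3 + √(V + 5) = 3 + √(5 + V))
F(√(-4 - 5))*(-1*(-523)) = (3 + √(5 + √(-4 - 5)))*(-1*(-523)) = (3 + √(5 + √(-9)))*523 = (3 + √(5 + 3*I))*523 = 1569 + 523*√(5 + 3*I)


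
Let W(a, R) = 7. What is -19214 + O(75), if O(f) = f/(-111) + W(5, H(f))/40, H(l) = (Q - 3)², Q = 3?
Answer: -28437461/1480 ≈ -19215.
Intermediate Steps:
H(l) = 0 (H(l) = (3 - 3)² = 0² = 0)
O(f) = 7/40 - f/111 (O(f) = f/(-111) + 7/40 = f*(-1/111) + 7*(1/40) = -f/111 + 7/40 = 7/40 - f/111)
-19214 + O(75) = -19214 + (7/40 - 1/111*75) = -19214 + (7/40 - 25/37) = -19214 - 741/1480 = -28437461/1480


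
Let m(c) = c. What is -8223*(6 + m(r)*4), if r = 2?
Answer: -115122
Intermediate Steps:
-8223*(6 + m(r)*4) = -8223*(6 + 2*4) = -8223*(6 + 8) = -8223*14 = -115122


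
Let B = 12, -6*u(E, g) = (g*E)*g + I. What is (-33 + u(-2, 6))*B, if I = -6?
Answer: -240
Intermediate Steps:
u(E, g) = 1 - E*g²/6 (u(E, g) = -((g*E)*g - 6)/6 = -((E*g)*g - 6)/6 = -(E*g² - 6)/6 = -(-6 + E*g²)/6 = 1 - E*g²/6)
(-33 + u(-2, 6))*B = (-33 + (1 - ⅙*(-2)*6²))*12 = (-33 + (1 - ⅙*(-2)*36))*12 = (-33 + (1 + 12))*12 = (-33 + 13)*12 = -20*12 = -240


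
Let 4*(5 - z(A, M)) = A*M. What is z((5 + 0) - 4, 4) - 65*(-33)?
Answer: 2149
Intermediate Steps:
z(A, M) = 5 - A*M/4
z((5 + 0) - 4, 4) - 65*(-33) = (5 - ¼*((5 + 0) - 4)*4) - 65*(-33) = (5 - ¼*(5 - 4)*4) + 2145 = (5 - ¼*1*4) + 2145 = (5 - 1) + 2145 = 4 + 2145 = 2149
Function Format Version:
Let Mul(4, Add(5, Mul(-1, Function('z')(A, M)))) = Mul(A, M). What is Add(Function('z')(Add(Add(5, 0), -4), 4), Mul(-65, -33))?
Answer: 2149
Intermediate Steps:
Function('z')(A, M) = Add(5, Mul(Rational(-1, 4), A, M)) (Function('z')(A, M) = Add(5, Mul(Rational(-1, 4), Mul(A, M))) = Add(5, Mul(Rational(-1, 4), A, M)))
Add(Function('z')(Add(Add(5, 0), -4), 4), Mul(-65, -33)) = Add(Add(5, Mul(Rational(-1, 4), Add(Add(5, 0), -4), 4)), Mul(-65, -33)) = Add(Add(5, Mul(Rational(-1, 4), Add(5, -4), 4)), 2145) = Add(Add(5, Mul(Rational(-1, 4), 1, 4)), 2145) = Add(Add(5, -1), 2145) = Add(4, 2145) = 2149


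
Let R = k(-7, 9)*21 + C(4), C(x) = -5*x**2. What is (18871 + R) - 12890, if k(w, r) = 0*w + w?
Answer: 5754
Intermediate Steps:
k(w, r) = w (k(w, r) = 0 + w = w)
R = -227 (R = -7*21 - 5*4**2 = -147 - 5*16 = -147 - 80 = -227)
(18871 + R) - 12890 = (18871 - 227) - 12890 = 18644 - 12890 = 5754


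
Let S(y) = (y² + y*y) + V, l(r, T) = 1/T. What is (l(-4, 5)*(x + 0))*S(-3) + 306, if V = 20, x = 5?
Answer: 344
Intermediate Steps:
S(y) = 20 + 2*y² (S(y) = (y² + y*y) + 20 = (y² + y²) + 20 = 2*y² + 20 = 20 + 2*y²)
(l(-4, 5)*(x + 0))*S(-3) + 306 = ((5 + 0)/5)*(20 + 2*(-3)²) + 306 = ((⅕)*5)*(20 + 2*9) + 306 = 1*(20 + 18) + 306 = 1*38 + 306 = 38 + 306 = 344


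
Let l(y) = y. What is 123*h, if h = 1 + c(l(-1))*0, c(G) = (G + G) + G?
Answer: 123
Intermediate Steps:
c(G) = 3*G (c(G) = 2*G + G = 3*G)
h = 1 (h = 1 + (3*(-1))*0 = 1 - 3*0 = 1 + 0 = 1)
123*h = 123*1 = 123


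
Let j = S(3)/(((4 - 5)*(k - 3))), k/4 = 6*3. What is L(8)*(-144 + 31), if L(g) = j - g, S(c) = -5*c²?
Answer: 19097/23 ≈ 830.30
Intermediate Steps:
k = 72 (k = 4*(6*3) = 4*18 = 72)
j = 15/23 (j = (-5*3²)/(((4 - 5)*(72 - 3))) = (-5*9)/((-1*69)) = -45/(-69) = -45*(-1/69) = 15/23 ≈ 0.65217)
L(g) = 15/23 - g
L(8)*(-144 + 31) = (15/23 - 1*8)*(-144 + 31) = (15/23 - 8)*(-113) = -169/23*(-113) = 19097/23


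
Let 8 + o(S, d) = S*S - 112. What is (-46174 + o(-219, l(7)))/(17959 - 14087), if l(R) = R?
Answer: 1667/3872 ≈ 0.43053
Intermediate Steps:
o(S, d) = -120 + S**2 (o(S, d) = -8 + (S*S - 112) = -8 + (S**2 - 112) = -8 + (-112 + S**2) = -120 + S**2)
(-46174 + o(-219, l(7)))/(17959 - 14087) = (-46174 + (-120 + (-219)**2))/(17959 - 14087) = (-46174 + (-120 + 47961))/3872 = (-46174 + 47841)*(1/3872) = 1667*(1/3872) = 1667/3872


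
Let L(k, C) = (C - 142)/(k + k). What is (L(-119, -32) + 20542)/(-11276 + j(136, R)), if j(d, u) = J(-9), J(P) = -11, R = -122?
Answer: -2444585/1343153 ≈ -1.8200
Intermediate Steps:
j(d, u) = -11
L(k, C) = (-142 + C)/(2*k) (L(k, C) = (-142 + C)/((2*k)) = (-142 + C)*(1/(2*k)) = (-142 + C)/(2*k))
(L(-119, -32) + 20542)/(-11276 + j(136, R)) = ((½)*(-142 - 32)/(-119) + 20542)/(-11276 - 11) = ((½)*(-1/119)*(-174) + 20542)/(-11287) = (87/119 + 20542)*(-1/11287) = (2444585/119)*(-1/11287) = -2444585/1343153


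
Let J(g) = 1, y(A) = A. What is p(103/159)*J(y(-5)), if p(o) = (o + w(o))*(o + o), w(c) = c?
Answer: 42436/25281 ≈ 1.6786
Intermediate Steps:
p(o) = 4*o² (p(o) = (o + o)*(o + o) = (2*o)*(2*o) = 4*o²)
p(103/159)*J(y(-5)) = (4*(103/159)²)*1 = (4*(10609/25281))*1 = (42436/25281)*1 = 42436/25281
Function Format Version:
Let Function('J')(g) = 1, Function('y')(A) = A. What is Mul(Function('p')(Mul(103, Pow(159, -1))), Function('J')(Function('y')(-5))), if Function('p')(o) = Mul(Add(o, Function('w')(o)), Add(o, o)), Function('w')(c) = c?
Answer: Rational(42436, 25281) ≈ 1.6786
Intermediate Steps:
Function('p')(o) = Mul(4, Pow(o, 2)) (Function('p')(o) = Mul(Add(o, o), Add(o, o)) = Mul(Mul(2, o), Mul(2, o)) = Mul(4, Pow(o, 2)))
Mul(Function('p')(Mul(103, Pow(159, -1))), Function('J')(Function('y')(-5))) = Mul(Mul(4, Pow(Mul(103, Pow(159, -1)), 2)), 1) = Mul(Mul(4, Pow(Mul(103, Rational(1, 159)), 2)), 1) = Mul(Mul(4, Pow(Rational(103, 159), 2)), 1) = Mul(Mul(4, Rational(10609, 25281)), 1) = Mul(Rational(42436, 25281), 1) = Rational(42436, 25281)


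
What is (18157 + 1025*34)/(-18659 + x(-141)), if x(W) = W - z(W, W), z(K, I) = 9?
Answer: -53007/18809 ≈ -2.8182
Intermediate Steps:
x(W) = -9 + W (x(W) = W - 1*9 = W - 9 = -9 + W)
(18157 + 1025*34)/(-18659 + x(-141)) = (18157 + 1025*34)/(-18659 + (-9 - 141)) = (18157 + 34850)/(-18659 - 150) = 53007/(-18809) = 53007*(-1/18809) = -53007/18809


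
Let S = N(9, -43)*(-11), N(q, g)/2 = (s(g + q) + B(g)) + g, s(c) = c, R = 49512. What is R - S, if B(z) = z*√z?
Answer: 47818 - 946*I*√43 ≈ 47818.0 - 6203.3*I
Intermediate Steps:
B(z) = z^(3/2)
N(q, g) = 2*q + 2*g^(3/2) + 4*g (N(q, g) = 2*(((g + q) + g^(3/2)) + g) = 2*((g + q + g^(3/2)) + g) = 2*(q + g^(3/2) + 2*g) = 2*q + 2*g^(3/2) + 4*g)
S = 1694 + 946*I*√43 (S = (2*9 + 2*(-43)^(3/2) + 4*(-43))*(-11) = (18 + 2*(-43*I*√43) - 172)*(-11) = (18 - 86*I*√43 - 172)*(-11) = (-154 - 86*I*√43)*(-11) = 1694 + 946*I*√43 ≈ 1694.0 + 6203.3*I)
R - S = 49512 - (1694 + 946*I*√43) = 49512 + (-1694 - 946*I*√43) = 47818 - 946*I*√43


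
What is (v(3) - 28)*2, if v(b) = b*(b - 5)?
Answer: -68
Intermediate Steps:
v(b) = b*(-5 + b)
(v(3) - 28)*2 = (3*(-5 + 3) - 28)*2 = (3*(-2) - 28)*2 = (-6 - 28)*2 = -34*2 = -68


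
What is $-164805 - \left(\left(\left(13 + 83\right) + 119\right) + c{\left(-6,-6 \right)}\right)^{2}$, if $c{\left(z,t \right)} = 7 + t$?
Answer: $-211461$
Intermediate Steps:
$-164805 - \left(\left(\left(13 + 83\right) + 119\right) + c{\left(-6,-6 \right)}\right)^{2} = -164805 - \left(\left(\left(13 + 83\right) + 119\right) + \left(7 - 6\right)\right)^{2} = -164805 - \left(\left(96 + 119\right) + 1\right)^{2} = -164805 - \left(215 + 1\right)^{2} = -164805 - 216^{2} = -164805 - 46656 = -211461$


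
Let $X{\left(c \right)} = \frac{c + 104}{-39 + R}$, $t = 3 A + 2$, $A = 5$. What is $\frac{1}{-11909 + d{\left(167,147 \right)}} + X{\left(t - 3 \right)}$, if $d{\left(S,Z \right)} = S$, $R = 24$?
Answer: $- \frac{461857}{58710} \approx -7.8668$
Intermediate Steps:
$t = 17$ ($t = 3 \cdot 5 + 2 = 15 + 2 = 17$)
$X{\left(c \right)} = - \frac{104}{15} - \frac{c}{15}$ ($X{\left(c \right)} = \frac{c + 104}{-39 + 24} = \frac{104 + c}{-15} = \left(104 + c\right) \left(- \frac{1}{15}\right) = - \frac{104}{15} - \frac{c}{15}$)
$\frac{1}{-11909 + d{\left(167,147 \right)}} + X{\left(t - 3 \right)} = \frac{1}{-11909 + 167} - \left(\frac{104}{15} + \frac{17 - 3}{15}\right) = \frac{1}{-11742} - \left(\frac{104}{15} + \frac{17 - 3}{15}\right) = - \frac{1}{11742} - \frac{118}{15} = - \frac{461857}{58710}$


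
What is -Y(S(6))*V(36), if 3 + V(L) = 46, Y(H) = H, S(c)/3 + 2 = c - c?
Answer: 258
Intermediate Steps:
S(c) = -6 (S(c) = -6 + 3*(c - c) = -6 + 3*0 = -6 + 0 = -6)
V(L) = 43 (V(L) = -3 + 46 = 43)
-Y(S(6))*V(36) = -(-6)*43 = -1*(-258) = 258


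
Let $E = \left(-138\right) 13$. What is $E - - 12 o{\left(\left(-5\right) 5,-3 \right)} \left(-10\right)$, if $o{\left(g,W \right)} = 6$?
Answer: $-2514$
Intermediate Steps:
$E = -1794$
$E - - 12 o{\left(\left(-5\right) 5,-3 \right)} \left(-10\right) = -1794 - \left(-12\right) 6 \left(-10\right) = -1794 - \left(-72\right) \left(-10\right) = -1794 - 720 = -2514$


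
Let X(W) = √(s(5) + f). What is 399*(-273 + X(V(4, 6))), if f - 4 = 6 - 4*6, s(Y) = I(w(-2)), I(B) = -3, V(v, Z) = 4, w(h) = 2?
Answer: -108927 + 399*I*√17 ≈ -1.0893e+5 + 1645.1*I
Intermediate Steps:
s(Y) = -3
f = -14 (f = 4 + (6 - 4*6) = 4 + (6 - 24) = 4 - 18 = -14)
X(W) = I*√17 (X(W) = √(-3 - 14) = √(-17) = I*√17)
399*(-273 + X(V(4, 6))) = 399*(-273 + I*√17) = -108927 + 399*I*√17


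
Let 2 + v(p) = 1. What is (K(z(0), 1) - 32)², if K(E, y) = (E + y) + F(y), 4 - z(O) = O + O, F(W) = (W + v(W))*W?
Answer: 729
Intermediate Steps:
v(p) = -1 (v(p) = -2 + 1 = -1)
F(W) = W*(-1 + W) (F(W) = (W - 1)*W = (-1 + W)*W = W*(-1 + W))
z(O) = 4 - 2*O (z(O) = 4 - (O + O) = 4 - 2*O)
K(E, y) = E + y + y*(-1 + y) (K(E, y) = (E + y) + y*(-1 + y) = E + y + y*(-1 + y))
(K(z(0), 1) - 32)² = (((4 - 2*0) + 1²) - 32)² = (((4 + 0) + 1) - 32)² = ((4 + 1) - 32)² = (5 - 32)² = (-27)² = 729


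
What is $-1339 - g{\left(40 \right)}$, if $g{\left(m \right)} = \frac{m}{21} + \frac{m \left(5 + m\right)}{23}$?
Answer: $- \frac{685457}{483} \approx -1419.2$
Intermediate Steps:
$g{\left(m \right)} = \frac{m}{21} + \frac{m \left(5 + m\right)}{23}$ ($g{\left(m \right)} = m \frac{1}{21} + m \left(5 + m\right) \frac{1}{23} = \frac{m}{21} + \frac{m \left(5 + m\right)}{23}$)
$-1339 - g{\left(40 \right)} = -1339 - \frac{1}{483} \cdot 40 \left(128 + 21 \cdot 40\right) = -1339 - \frac{1}{483} \cdot 40 \left(128 + 840\right) = -1339 - \frac{1}{483} \cdot 40 \cdot 968 = -1339 - \frac{38720}{483} = - \frac{685457}{483}$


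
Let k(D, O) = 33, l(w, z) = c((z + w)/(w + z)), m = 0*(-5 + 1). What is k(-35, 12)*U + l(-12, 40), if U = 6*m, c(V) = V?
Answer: 1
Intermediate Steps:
m = 0 (m = 0*(-4) = 0)
l(w, z) = 1 (l(w, z) = (z + w)/(w + z) = (w + z)/(w + z) = 1)
U = 0 (U = 6*0 = 0)
k(-35, 12)*U + l(-12, 40) = 33*0 + 1 = 0 + 1 = 1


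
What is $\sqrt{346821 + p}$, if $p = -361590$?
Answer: $3 i \sqrt{1641} \approx 121.53 i$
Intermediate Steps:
$\sqrt{346821 + p} = \sqrt{346821 - 361590} = \sqrt{-14769} = 3 i \sqrt{1641}$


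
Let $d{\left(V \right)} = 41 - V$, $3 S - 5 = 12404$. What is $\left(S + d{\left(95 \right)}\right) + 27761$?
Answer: $\frac{95530}{3} \approx 31843.0$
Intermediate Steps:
$S = \frac{12409}{3}$ ($S = \frac{5}{3} + \frac{1}{3} \cdot 12404 = \frac{5}{3} + \frac{12404}{3} = \frac{12409}{3} \approx 4136.3$)
$\left(S + d{\left(95 \right)}\right) + 27761 = \left(\frac{12409}{3} + \left(41 - 95\right)\right) + 27761 = \left(\frac{12409}{3} - 54\right) + 27761 = \frac{12247}{3} + 27761 = \frac{95530}{3}$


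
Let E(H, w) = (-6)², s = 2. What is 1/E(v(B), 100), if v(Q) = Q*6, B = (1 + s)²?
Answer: 1/36 ≈ 0.027778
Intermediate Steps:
B = 9 (B = (1 + 2)² = 3² = 9)
v(Q) = 6*Q
E(H, w) = 36
1/E(v(B), 100) = 1/36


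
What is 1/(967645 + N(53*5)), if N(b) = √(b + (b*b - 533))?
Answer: 967645/936336776068 - 3*√7773/936336776068 ≈ 1.0332e-6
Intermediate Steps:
N(b) = √(-533 + b + b²) (N(b) = √(b + (b² - 533)) = √(b + (-533 + b²)) = √(-533 + b + b²))
1/(967645 + N(53*5)) = 1/(967645 + √(-533 + 53*5 + (53*5)²)) = 1/(967645 + √(-533 + 265 + 265²)) = 1/(967645 + √(-533 + 265 + 70225)) = 1/(967645 + √69957) = 1/(967645 + 3*√7773)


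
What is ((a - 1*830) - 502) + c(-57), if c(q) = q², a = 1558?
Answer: 3475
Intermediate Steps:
((a - 1*830) - 502) + c(-57) = ((1558 - 1*830) - 502) + (-57)² = ((1558 - 830) - 502) + 3249 = (728 - 502) + 3249 = 226 + 3249 = 3475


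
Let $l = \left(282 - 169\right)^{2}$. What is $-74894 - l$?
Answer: $-87663$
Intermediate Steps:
$l = 12769$ ($l = 113^{2} = 12769$)
$-74894 - l = -74894 - 12769 = -87663$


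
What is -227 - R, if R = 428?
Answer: -655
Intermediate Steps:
-227 - R = -227 - 1*428 = -227 - 428 = -655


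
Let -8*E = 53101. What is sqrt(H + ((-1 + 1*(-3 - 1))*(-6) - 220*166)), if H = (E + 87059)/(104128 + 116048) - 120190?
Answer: I*sqrt(843936938407002)/73392 ≈ 395.83*I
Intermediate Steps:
E = -53101/8 (E = -1/8*53101 = -53101/8 ≈ -6637.6)
H = -70567661383/587136 (H = (-53101/8 + 87059)/(104128 + 116048) - 120190 = (643371/8)/220176 - 120190 = (643371/8)*(1/220176) - 120190 = 214457/587136 - 120190 = -70567661383/587136 ≈ -1.2019e+5)
sqrt(H + ((-1 + 1*(-3 - 1))*(-6) - 220*166)) = sqrt(-70567661383/587136 + ((-1 + 1*(-3 - 1))*(-6) - 220*166)) = sqrt(-70567661383/587136 + ((-1 + 1*(-4))*(-6) - 36520)) = sqrt(-70567661383/587136 + ((-1 - 4)*(-6) - 36520)) = sqrt(-70567661383/587136 + (-5*(-6) - 36520)) = sqrt(-70567661383/587136 + (30 - 36520)) = sqrt(-70567661383/587136 - 36490) = sqrt(-91992254023/587136) = I*sqrt(843936938407002)/73392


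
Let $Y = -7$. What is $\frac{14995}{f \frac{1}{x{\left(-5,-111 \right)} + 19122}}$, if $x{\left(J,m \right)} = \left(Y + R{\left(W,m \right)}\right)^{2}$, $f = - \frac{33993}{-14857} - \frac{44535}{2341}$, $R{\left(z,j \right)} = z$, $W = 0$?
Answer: $- \frac{9998244993287365}{582078882} \approx -1.7177 \cdot 10^{7}$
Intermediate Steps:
$f = - \frac{582078882}{34780237}$ ($f = \left(-33993\right) \left(- \frac{1}{14857}\right) - \frac{44535}{2341} = \frac{33993}{14857} - \frac{44535}{2341} = - \frac{582078882}{34780237} \approx -16.736$)
$x{\left(J,m \right)} = 49$ ($x{\left(J,m \right)} = \left(-7 + 0\right)^{2} = \left(-7\right)^{2} = 49$)
$\frac{14995}{f \frac{1}{x{\left(-5,-111 \right)} + 19122}} = \frac{14995}{\left(- \frac{582078882}{34780237}\right) \frac{1}{49 + 19122}} = \frac{14995}{\left(- \frac{582078882}{34780237}\right) \frac{1}{19171}} = \frac{14995}{- \frac{582078882}{666771923527}} = 14995 \left(- \frac{666771923527}{582078882}\right) = - \frac{9998244993287365}{582078882}$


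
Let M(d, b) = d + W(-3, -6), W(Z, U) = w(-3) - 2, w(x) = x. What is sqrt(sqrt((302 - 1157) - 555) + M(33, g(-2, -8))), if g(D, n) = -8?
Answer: sqrt(28 + I*sqrt(1410)) ≈ 6.1172 + 3.0692*I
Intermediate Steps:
W(Z, U) = -5 (W(Z, U) = -3 - 2 = -5)
M(d, b) = -5 + d (M(d, b) = d - 5 = -5 + d)
sqrt(sqrt((302 - 1157) - 555) + M(33, g(-2, -8))) = sqrt(sqrt((302 - 1157) - 555) + (-5 + 33)) = sqrt(sqrt(-855 - 555) + 28) = sqrt(sqrt(-1410) + 28) = sqrt(I*sqrt(1410) + 28) = sqrt(28 + I*sqrt(1410))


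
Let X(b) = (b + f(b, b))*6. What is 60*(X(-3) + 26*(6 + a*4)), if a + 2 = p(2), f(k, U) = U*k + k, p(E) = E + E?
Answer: 22920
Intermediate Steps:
p(E) = 2*E
f(k, U) = k + U*k
a = 2 (a = -2 + 2*2 = -2 + 4 = 2)
X(b) = 6*b + 6*b*(1 + b) (X(b) = (b + b*(1 + b))*6 = 6*b + 6*b*(1 + b))
60*(X(-3) + 26*(6 + a*4)) = 60*(6*(-3)*(2 - 3) + 26*(6 + 2*4)) = 60*(6*(-3)*(-1) + 26*(6 + 8)) = 60*(18 + 26*14) = 60*(18 + 364) = 60*382 = 22920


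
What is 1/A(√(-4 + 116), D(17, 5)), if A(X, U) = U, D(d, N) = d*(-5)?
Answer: -1/85 ≈ -0.011765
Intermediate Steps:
D(d, N) = -5*d
1/A(√(-4 + 116), D(17, 5)) = 1/(-5*17) = 1/(-85) = -1/85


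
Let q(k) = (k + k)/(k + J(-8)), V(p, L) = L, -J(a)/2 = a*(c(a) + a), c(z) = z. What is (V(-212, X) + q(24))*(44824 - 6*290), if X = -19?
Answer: -23997788/29 ≈ -8.2751e+5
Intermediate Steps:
J(a) = -4*a² (J(a) = -2*a*(a + a) = -2*a*2*a = -4*a²)
q(k) = 2*k/(-256 + k) (q(k) = (k + k)/(k - 4*(-8)²) = (2*k)/(k - 4*64) = (2*k)/(k - 256) = (2*k)/(-256 + k) = 2*k/(-256 + k))
(V(-212, X) + q(24))*(44824 - 6*290) = (-19 + 2*24/(-256 + 24))*(44824 - 6*290) = (-19 + 2*24/(-232))*(44824 - 1740) = (-19 + 2*24*(-1/232))*43084 = (-19 - 6/29)*43084 = -557/29*43084 = -23997788/29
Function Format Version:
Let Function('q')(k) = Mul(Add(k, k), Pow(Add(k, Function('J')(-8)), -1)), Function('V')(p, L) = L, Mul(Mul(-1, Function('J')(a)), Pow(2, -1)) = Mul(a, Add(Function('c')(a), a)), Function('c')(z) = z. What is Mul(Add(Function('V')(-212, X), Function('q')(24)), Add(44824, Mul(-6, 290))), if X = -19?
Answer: Rational(-23997788, 29) ≈ -8.2751e+5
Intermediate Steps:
Function('J')(a) = Mul(-4, Pow(a, 2)) (Function('J')(a) = Mul(-2, Mul(a, Add(a, a))) = Mul(-2, Mul(a, Mul(2, a))) = Mul(-2, Mul(2, Pow(a, 2))) = Mul(-4, Pow(a, 2)))
Function('q')(k) = Mul(2, k, Pow(Add(-256, k), -1)) (Function('q')(k) = Mul(Add(k, k), Pow(Add(k, Mul(-4, Pow(-8, 2))), -1)) = Mul(Mul(2, k), Pow(Add(k, Mul(-4, 64)), -1)) = Mul(Mul(2, k), Pow(Add(k, -256), -1)) = Mul(Mul(2, k), Pow(Add(-256, k), -1)) = Mul(2, k, Pow(Add(-256, k), -1)))
Mul(Add(Function('V')(-212, X), Function('q')(24)), Add(44824, Mul(-6, 290))) = Mul(Add(-19, Mul(2, 24, Pow(Add(-256, 24), -1))), Add(44824, Mul(-6, 290))) = Mul(Add(-19, Mul(2, 24, Pow(-232, -1))), Add(44824, -1740)) = Mul(Add(-19, Mul(2, 24, Rational(-1, 232))), 43084) = Mul(Add(-19, Rational(-6, 29)), 43084) = Mul(Rational(-557, 29), 43084) = Rational(-23997788, 29)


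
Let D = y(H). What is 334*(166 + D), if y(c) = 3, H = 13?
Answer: 56446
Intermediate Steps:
D = 3
334*(166 + D) = 334*(166 + 3) = 334*169 = 56446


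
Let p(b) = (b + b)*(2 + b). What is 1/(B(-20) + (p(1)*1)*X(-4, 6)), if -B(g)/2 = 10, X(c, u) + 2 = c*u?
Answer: -1/176 ≈ -0.0056818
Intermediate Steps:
X(c, u) = -2 + c*u
p(b) = 2*b*(2 + b) (p(b) = (2*b)*(2 + b) = 2*b*(2 + b))
B(g) = -20 (B(g) = -2*10 = -20)
1/(B(-20) + (p(1)*1)*X(-4, 6)) = 1/(-20 + ((2*1*(2 + 1))*1)*(-2 - 4*6)) = 1/(-20 + ((2*1*3)*1)*(-2 - 24)) = 1/(-20 + (6*1)*(-26)) = 1/(-20 + 6*(-26)) = 1/(-20 - 156) = 1/(-176) = -1/176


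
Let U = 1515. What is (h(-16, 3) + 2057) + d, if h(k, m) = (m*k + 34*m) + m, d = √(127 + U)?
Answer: 2114 + √1642 ≈ 2154.5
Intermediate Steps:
d = √1642 (d = √(127 + 1515) = √1642 ≈ 40.522)
h(k, m) = 35*m + k*m (h(k, m) = (k*m + 34*m) + m = (34*m + k*m) + m = 35*m + k*m)
(h(-16, 3) + 2057) + d = (3*(35 - 16) + 2057) + √1642 = (3*19 + 2057) + √1642 = (57 + 2057) + √1642 = 2114 + √1642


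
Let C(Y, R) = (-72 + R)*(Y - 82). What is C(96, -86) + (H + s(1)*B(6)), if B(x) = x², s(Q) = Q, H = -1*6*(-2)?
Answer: -2164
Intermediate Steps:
H = 12 (H = -6*(-2) = 12)
C(Y, R) = (-82 + Y)*(-72 + R) (C(Y, R) = (-72 + R)*(-82 + Y) = (-82 + Y)*(-72 + R))
C(96, -86) + (H + s(1)*B(6)) = (5904 - 82*(-86) - 72*96 - 86*96) + (12 + 1*6²) = (5904 + 7052 - 6912 - 8256) + (12 + 1*36) = -2212 + (12 + 36) = -2212 + 48 = -2164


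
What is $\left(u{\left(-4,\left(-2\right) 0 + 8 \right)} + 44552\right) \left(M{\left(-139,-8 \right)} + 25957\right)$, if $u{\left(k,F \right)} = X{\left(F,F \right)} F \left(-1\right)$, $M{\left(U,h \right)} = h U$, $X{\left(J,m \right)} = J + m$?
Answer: $1202513256$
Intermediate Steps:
$M{\left(U,h \right)} = U h$
$u{\left(k,F \right)} = - 2 F^{2}$ ($u{\left(k,F \right)} = \left(F + F\right) F \left(-1\right) = 2 F F \left(-1\right) = 2 F^{2} \left(-1\right) = - 2 F^{2}$)
$\left(u{\left(-4,\left(-2\right) 0 + 8 \right)} + 44552\right) \left(M{\left(-139,-8 \right)} + 25957\right) = \left(- 2 \left(\left(-2\right) 0 + 8\right)^{2} + 44552\right) \left(\left(-139\right) \left(-8\right) + 25957\right) = \left(- 2 \left(0 + 8\right)^{2} + 44552\right) \left(1112 + 25957\right) = \left(- 2 \cdot 8^{2} + 44552\right) 27069 = \left(\left(-2\right) 64 + 44552\right) 27069 = \left(-128 + 44552\right) 27069 = 44424 \cdot 27069 = 1202513256$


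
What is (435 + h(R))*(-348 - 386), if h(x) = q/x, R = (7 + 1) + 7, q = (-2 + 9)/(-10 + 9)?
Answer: -4784212/15 ≈ -3.1895e+5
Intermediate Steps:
q = -7 (q = 7/(-1) = 7*(-1) = -7)
R = 15 (R = 8 + 7 = 15)
h(x) = -7/x
(435 + h(R))*(-348 - 386) = (435 - 7/15)*(-348 - 386) = (435 - 7*1/15)*(-734) = (435 - 7/15)*(-734) = (6518/15)*(-734) = -4784212/15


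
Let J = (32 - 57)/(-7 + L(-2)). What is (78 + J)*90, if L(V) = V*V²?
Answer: 7170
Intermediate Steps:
L(V) = V³
J = 5/3 (J = (32 - 57)/(-7 + (-2)³) = -25/(-7 - 8) = -25/(-15) = -25*(-1/15) = 5/3 ≈ 1.6667)
(78 + J)*90 = (78 + 5/3)*90 = (239/3)*90 = 7170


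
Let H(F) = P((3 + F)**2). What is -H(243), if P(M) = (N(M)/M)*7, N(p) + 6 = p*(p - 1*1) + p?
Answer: -4272550625/10086 ≈ -4.2361e+5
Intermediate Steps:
N(p) = -6 + p + p*(-1 + p) (N(p) = -6 + (p*(p - 1*1) + p) = -6 + (p*(p - 1) + p) = -6 + (p*(-1 + p) + p) = -6 + (p + p*(-1 + p)) = -6 + p + p*(-1 + p))
P(M) = 7*(-6 + M**2)/M (P(M) = ((-6 + M**2)/M)*7 = 7*(-6 + M**2)/M)
H(F) = -42/(3 + F)**2 + 7*(3 + F)**2
-H(243) = -7*(-6 + (3 + 243)**4)/(3 + 243)**2 = -7*(-6 + 246**4)/246**2 = -7*(-6 + 3662186256)/60516 = -7*3662186250/60516 = -1*4272550625/10086 = -4272550625/10086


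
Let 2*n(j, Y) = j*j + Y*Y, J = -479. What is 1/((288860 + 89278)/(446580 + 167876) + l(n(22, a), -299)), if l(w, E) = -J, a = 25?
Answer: 307228/147351281 ≈ 0.0020850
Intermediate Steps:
n(j, Y) = Y²/2 + j²/2 (n(j, Y) = (j*j + Y*Y)/2 = (j² + Y²)/2 = (Y² + j²)/2 = Y²/2 + j²/2)
l(w, E) = 479 (l(w, E) = -1*(-479) = 479)
1/((288860 + 89278)/(446580 + 167876) + l(n(22, a), -299)) = 1/((288860 + 89278)/(446580 + 167876) + 479) = 1/(378138/614456 + 479) = 1/(378138*(1/614456) + 479) = 1/(189069/307228 + 479) = 1/(147351281/307228) = 307228/147351281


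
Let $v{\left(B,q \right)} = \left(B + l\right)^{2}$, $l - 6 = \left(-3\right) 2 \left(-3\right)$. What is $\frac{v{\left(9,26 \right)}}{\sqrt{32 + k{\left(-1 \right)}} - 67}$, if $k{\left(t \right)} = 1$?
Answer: $- \frac{72963}{4456} - \frac{1089 \sqrt{33}}{4456} \approx -17.778$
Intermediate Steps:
$l = 24$ ($l = 6 + \left(-3\right) 2 \left(-3\right) = 6 - -18 = 6 + 18 = 24$)
$v{\left(B,q \right)} = \left(24 + B\right)^{2}$ ($v{\left(B,q \right)} = \left(B + 24\right)^{2} = \left(24 + B\right)^{2}$)
$\frac{v{\left(9,26 \right)}}{\sqrt{32 + k{\left(-1 \right)}} - 67} = \frac{\left(24 + 9\right)^{2}}{\sqrt{32 + 1} - 67} = \frac{33^{2}}{\sqrt{33} - 67} = \frac{1089}{-67 + \sqrt{33}}$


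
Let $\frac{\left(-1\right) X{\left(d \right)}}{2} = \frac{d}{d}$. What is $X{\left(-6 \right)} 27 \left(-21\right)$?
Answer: $1134$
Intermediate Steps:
$X{\left(d \right)} = -2$ ($X{\left(d \right)} = - 2 \frac{d}{d} = \left(-2\right) 1 = -2$)
$X{\left(-6 \right)} 27 \left(-21\right) = \left(-2\right) 27 \left(-21\right) = \left(-54\right) \left(-21\right) = 1134$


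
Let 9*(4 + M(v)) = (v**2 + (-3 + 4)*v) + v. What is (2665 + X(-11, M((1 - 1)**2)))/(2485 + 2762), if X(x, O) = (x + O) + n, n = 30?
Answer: 2680/5247 ≈ 0.51077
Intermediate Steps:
M(v) = -4 + v**2/9 + 2*v/9 (M(v) = -4 + ((v**2 + (-3 + 4)*v) + v)/9 = -4 + ((v**2 + 1*v) + v)/9 = -4 + ((v**2 + v) + v)/9 = -4 + ((v + v**2) + v)/9 = -4 + (v**2 + 2*v)/9 = -4 + (v**2/9 + 2*v/9) = -4 + v**2/9 + 2*v/9)
X(x, O) = 30 + O + x (X(x, O) = (x + O) + 30 = (O + x) + 30 = 30 + O + x)
(2665 + X(-11, M((1 - 1)**2)))/(2485 + 2762) = (2665 + (30 + (-4 + ((1 - 1)**2)**2/9 + 2*(1 - 1)**2/9) - 11))/(2485 + 2762) = (2665 + (30 + (-4 + (0**2)**2/9 + (2/9)*0**2) - 11))/5247 = (2665 + (30 + (-4 + (1/9)*0**2 + (2/9)*0) - 11))*(1/5247) = (2665 + (30 + (-4 + (1/9)*0 + 0) - 11))*(1/5247) = (2665 + (30 + (-4 + 0 + 0) - 11))*(1/5247) = (2665 + (30 - 4 - 11))*(1/5247) = (2665 + 15)*(1/5247) = 2680*(1/5247) = 2680/5247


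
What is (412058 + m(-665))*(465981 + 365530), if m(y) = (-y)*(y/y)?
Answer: 343183714453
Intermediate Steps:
m(y) = -y (m(y) = -y*1 = -y)
(412058 + m(-665))*(465981 + 365530) = (412058 - 1*(-665))*(465981 + 365530) = (412058 + 665)*831511 = 412723*831511 = 343183714453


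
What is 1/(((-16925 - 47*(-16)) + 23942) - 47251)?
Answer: -1/39482 ≈ -2.5328e-5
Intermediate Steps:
1/(((-16925 - 47*(-16)) + 23942) - 47251) = 1/(((-16925 + 752) + 23942) - 47251) = 1/((-16173 + 23942) - 47251) = 1/(7769 - 47251) = 1/(-39482) = -1/39482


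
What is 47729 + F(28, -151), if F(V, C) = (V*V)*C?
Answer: -70655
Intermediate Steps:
F(V, C) = C*V² (F(V, C) = V²*C = C*V²)
47729 + F(28, -151) = 47729 - 151*28² = 47729 - 151*784 = 47729 - 118384 = -70655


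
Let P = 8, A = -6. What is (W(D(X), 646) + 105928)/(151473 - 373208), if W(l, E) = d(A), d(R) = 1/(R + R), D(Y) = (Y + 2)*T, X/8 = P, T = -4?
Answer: -254227/532164 ≈ -0.47772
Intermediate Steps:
X = 64 (X = 8*8 = 64)
D(Y) = -8 - 4*Y (D(Y) = (Y + 2)*(-4) = (2 + Y)*(-4) = -8 - 4*Y)
d(R) = 1/(2*R)
W(l, E) = -1/12 (W(l, E) = (½)/(-6) = (½)*(-⅙) = -1/12)
(W(D(X), 646) + 105928)/(151473 - 373208) = (-1/12 + 105928)/(151473 - 373208) = (1271135/12)/(-221735) = (1271135/12)*(-1/221735) = -254227/532164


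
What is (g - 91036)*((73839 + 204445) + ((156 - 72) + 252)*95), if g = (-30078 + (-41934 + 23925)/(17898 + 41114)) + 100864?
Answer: -92674298758959/14753 ≈ -6.2817e+9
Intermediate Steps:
g = 4177205423/59012 (g = (-30078 - 18009/59012) + 100864 = -1774980945/59012 + 100864 = 4177205423/59012 ≈ 70786.)
(g - 91036)*((73839 + 204445) + ((156 - 72) + 252)*95) = (4177205423/59012 - 91036)*((73839 + 204445) + ((156 - 72) + 252)*95) = -1195011009*(278284 + (84 + 252)*95)/59012 = -1195011009*(278284 + 336*95)/59012 = -1195011009*(278284 + 31920)/59012 = -1195011009/59012*310204 = -92674298758959/14753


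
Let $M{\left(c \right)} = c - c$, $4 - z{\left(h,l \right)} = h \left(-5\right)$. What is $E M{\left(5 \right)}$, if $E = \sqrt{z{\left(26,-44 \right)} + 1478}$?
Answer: $0$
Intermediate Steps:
$z{\left(h,l \right)} = 4 + 5 h$ ($z{\left(h,l \right)} = 4 - h \left(-5\right) = 4 - - 5 h = 4 + 5 h$)
$E = 2 \sqrt{403}$ ($E = \sqrt{\left(4 + 5 \cdot 26\right) + 1478} = \sqrt{\left(4 + 130\right) + 1478} = \sqrt{134 + 1478} = \sqrt{1612} = 2 \sqrt{403} \approx 40.15$)
$M{\left(c \right)} = 0$
$E M{\left(5 \right)} = 2 \sqrt{403} \cdot 0 = 0$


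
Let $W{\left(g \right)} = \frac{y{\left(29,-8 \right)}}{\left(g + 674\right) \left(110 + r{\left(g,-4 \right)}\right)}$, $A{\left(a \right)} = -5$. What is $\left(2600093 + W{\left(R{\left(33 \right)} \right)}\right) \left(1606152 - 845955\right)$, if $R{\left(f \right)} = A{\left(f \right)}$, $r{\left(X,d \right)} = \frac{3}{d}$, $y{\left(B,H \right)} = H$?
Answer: $\frac{192619980016171003}{97451} \approx 1.9766 \cdot 10^{12}$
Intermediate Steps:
$R{\left(f \right)} = -5$
$W{\left(g \right)} = - \frac{8}{\frac{147269}{2} + \frac{437 g}{4}}$ ($W{\left(g \right)} = - \frac{8}{\left(g + 674\right) \left(110 + \frac{3}{-4}\right)} = - \frac{8}{\left(674 + g\right) \left(110 + 3 \left(- \frac{1}{4}\right)\right)} = - \frac{8}{\left(674 + g\right) \left(110 - \frac{3}{4}\right)} = - \frac{8}{\left(674 + g\right) \frac{437}{4}} = - \frac{8}{\frac{147269}{2} + \frac{437 g}{4}}$)
$\left(2600093 + W{\left(R{\left(33 \right)} \right)}\right) \left(1606152 - 845955\right) = \left(2600093 - \frac{32}{294538 + 437 \left(-5\right)}\right) \left(1606152 - 845955\right) = \left(2600093 - \frac{32}{294538 - 2185}\right) 760197 = \left(2600093 - \frac{32}{292353}\right) 760197 = \frac{760144988797}{292353} \cdot 760197 = \frac{192619980016171003}{97451}$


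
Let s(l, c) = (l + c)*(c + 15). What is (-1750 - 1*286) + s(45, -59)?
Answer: -1420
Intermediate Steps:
s(l, c) = (15 + c)*(c + l) (s(l, c) = (c + l)*(15 + c) = (15 + c)*(c + l))
(-1750 - 1*286) + s(45, -59) = (-1750 - 1*286) + ((-59)**2 + 15*(-59) + 15*45 - 59*45) = (-1750 - 286) + (3481 - 885 + 675 - 2655) = -2036 + 616 = -1420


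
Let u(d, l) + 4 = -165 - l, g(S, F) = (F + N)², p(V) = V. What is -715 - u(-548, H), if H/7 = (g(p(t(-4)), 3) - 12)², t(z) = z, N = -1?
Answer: -98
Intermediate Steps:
g(S, F) = (-1 + F)² (g(S, F) = (F - 1)² = (-1 + F)²)
H = 448 (H = 7*((-1 + 3)² - 12)² = 7*(2² - 12)² = 7*(4 - 12)² = 7*(-8)² = 7*64 = 448)
u(d, l) = -169 - l (u(d, l) = -4 + (-165 - l) = -169 - l)
-715 - u(-548, H) = -715 - (-169 - 1*448) = -715 - (-169 - 448) = -715 - 1*(-617) = -715 + 617 = -98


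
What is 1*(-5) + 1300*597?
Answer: 776095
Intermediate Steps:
1*(-5) + 1300*597 = -5 + 776100 = 776095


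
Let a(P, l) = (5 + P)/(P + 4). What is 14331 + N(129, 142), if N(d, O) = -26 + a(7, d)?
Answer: 157367/11 ≈ 14306.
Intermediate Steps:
a(P, l) = (5 + P)/(4 + P)
N(d, O) = -274/11 (N(d, O) = -26 + (5 + 7)/(4 + 7) = -26 + 12/11 = -274/11)
14331 + N(129, 142) = 14331 - 274/11 = 157367/11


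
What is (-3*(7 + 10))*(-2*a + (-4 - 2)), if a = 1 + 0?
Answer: 408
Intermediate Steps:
a = 1
(-3*(7 + 10))*(-2*a + (-4 - 2)) = (-3*(7 + 10))*(-2*1 + (-4 - 2)) = (-3*17)*(-2 - 6) = -51*(-8) = 408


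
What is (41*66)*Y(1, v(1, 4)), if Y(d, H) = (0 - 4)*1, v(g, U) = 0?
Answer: -10824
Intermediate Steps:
Y(d, H) = -4 (Y(d, H) = -4*1 = -4)
(41*66)*Y(1, v(1, 4)) = (41*66)*(-4) = 2706*(-4) = -10824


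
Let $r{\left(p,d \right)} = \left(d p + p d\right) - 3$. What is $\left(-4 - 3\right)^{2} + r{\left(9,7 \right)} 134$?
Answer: $16531$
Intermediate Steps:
$r{\left(p,d \right)} = -3 + 2 d p$ ($r{\left(p,d \right)} = \left(d p + d p\right) - 3 = 2 d p - 3 = -3 + 2 d p$)
$\left(-4 - 3\right)^{2} + r{\left(9,7 \right)} 134 = \left(-4 - 3\right)^{2} + \left(-3 + 2 \cdot 7 \cdot 9\right) 134 = \left(-7\right)^{2} + \left(-3 + 126\right) 134 = 49 + 123 \cdot 134 = 49 + 16482 = 16531$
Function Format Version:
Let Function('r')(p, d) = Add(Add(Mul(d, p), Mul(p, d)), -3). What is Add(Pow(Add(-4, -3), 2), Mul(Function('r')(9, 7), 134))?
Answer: 16531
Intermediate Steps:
Function('r')(p, d) = Add(-3, Mul(2, d, p)) (Function('r')(p, d) = Add(Add(Mul(d, p), Mul(d, p)), -3) = Add(Mul(2, d, p), -3) = Add(-3, Mul(2, d, p)))
Add(Pow(Add(-4, -3), 2), Mul(Function('r')(9, 7), 134)) = Add(Pow(Add(-4, -3), 2), Mul(Add(-3, Mul(2, 7, 9)), 134)) = Add(Pow(-7, 2), Mul(Add(-3, 126), 134)) = Add(49, Mul(123, 134)) = Add(49, 16482) = 16531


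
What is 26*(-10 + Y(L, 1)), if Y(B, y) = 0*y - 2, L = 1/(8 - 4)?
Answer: -312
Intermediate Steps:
L = 1/4 ≈ 0.25000
Y(B, y) = -2 (Y(B, y) = 0 - 2 = -2)
26*(-10 + Y(L, 1)) = 26*(-10 - 2) = 26*(-12) = -312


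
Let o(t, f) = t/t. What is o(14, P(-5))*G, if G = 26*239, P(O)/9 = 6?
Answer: 6214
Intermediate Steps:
P(O) = 54 (P(O) = 9*6 = 54)
G = 6214
o(t, f) = 1
o(14, P(-5))*G = 1*6214 = 6214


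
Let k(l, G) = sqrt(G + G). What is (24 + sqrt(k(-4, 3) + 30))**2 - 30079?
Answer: -30079 + (24 + sqrt(30 + sqrt(6)))**2 ≈ -29197.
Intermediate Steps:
k(l, G) = sqrt(2)*sqrt(G) (k(l, G) = sqrt(2*G) = sqrt(2)*sqrt(G))
(24 + sqrt(k(-4, 3) + 30))**2 - 30079 = (24 + sqrt(sqrt(2)*sqrt(3) + 30))**2 - 30079 = (24 + sqrt(sqrt(6) + 30))**2 - 30079 = (24 + sqrt(30 + sqrt(6)))**2 - 30079 = -30079 + (24 + sqrt(30 + sqrt(6)))**2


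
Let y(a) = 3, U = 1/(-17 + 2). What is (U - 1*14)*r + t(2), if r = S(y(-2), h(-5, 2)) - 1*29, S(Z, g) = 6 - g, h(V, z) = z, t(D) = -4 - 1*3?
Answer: 1034/3 ≈ 344.67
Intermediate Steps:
U = -1/15 (U = 1/(-15) = -1/15 ≈ -0.066667)
t(D) = -7 (t(D) = -4 - 3 = -7)
r = -25 (r = (6 - 1*2) - 1*29 = (6 - 2) - 29 = 4 - 29 = -25)
(U - 1*14)*r + t(2) = (-1/15 - 1*14)*(-25) - 7 = (-1/15 - 14)*(-25) - 7 = -211/15*(-25) - 7 = 1055/3 - 7 = 1034/3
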